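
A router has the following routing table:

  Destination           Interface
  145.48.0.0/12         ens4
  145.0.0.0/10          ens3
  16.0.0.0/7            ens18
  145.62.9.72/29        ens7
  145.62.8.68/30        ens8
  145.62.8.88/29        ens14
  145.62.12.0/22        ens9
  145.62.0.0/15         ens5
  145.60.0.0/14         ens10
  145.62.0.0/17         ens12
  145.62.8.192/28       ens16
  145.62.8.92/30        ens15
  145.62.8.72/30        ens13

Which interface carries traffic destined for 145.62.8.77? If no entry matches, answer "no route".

ens12

Routes whose prefix contains 145.62.8.77:
  145.0.0.0/10 (145.0.0.0 - 145.63.255.255) -> ens3
  145.48.0.0/12 (145.48.0.0 - 145.63.255.255) -> ens4
  145.60.0.0/14 (145.60.0.0 - 145.63.255.255) -> ens10
  145.62.0.0/15 (145.62.0.0 - 145.63.255.255) -> ens5
  145.62.0.0/17 (145.62.0.0 - 145.62.127.255) -> ens12
More-specific entries that do NOT match:
  145.62.8.68/30 (145.62.8.68 - 145.62.8.71) does not contain 145.62.8.77
  145.62.8.92/30 (145.62.8.92 - 145.62.8.95) does not contain 145.62.8.77
  145.62.8.72/30 (145.62.8.72 - 145.62.8.75) does not contain 145.62.8.77
  145.62.9.72/29 (145.62.9.72 - 145.62.9.79) does not contain 145.62.8.77
  145.62.8.88/29 (145.62.8.88 - 145.62.8.95) does not contain 145.62.8.77
  145.62.8.192/28 (145.62.8.192 - 145.62.8.207) does not contain 145.62.8.77
  145.62.12.0/22 (145.62.12.0 - 145.62.15.255) does not contain 145.62.8.77
Longest matching prefix is /17 -> interface ens12.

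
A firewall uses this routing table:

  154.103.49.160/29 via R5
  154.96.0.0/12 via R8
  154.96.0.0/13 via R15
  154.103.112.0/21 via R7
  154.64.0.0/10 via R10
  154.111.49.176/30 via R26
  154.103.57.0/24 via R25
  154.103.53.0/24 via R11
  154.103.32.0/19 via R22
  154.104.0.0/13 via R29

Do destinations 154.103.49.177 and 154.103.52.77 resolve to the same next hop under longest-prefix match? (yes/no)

yes

154.103.49.177: longest match 154.103.32.0/19 -> R22
154.103.52.77: longest match 154.103.32.0/19 -> R22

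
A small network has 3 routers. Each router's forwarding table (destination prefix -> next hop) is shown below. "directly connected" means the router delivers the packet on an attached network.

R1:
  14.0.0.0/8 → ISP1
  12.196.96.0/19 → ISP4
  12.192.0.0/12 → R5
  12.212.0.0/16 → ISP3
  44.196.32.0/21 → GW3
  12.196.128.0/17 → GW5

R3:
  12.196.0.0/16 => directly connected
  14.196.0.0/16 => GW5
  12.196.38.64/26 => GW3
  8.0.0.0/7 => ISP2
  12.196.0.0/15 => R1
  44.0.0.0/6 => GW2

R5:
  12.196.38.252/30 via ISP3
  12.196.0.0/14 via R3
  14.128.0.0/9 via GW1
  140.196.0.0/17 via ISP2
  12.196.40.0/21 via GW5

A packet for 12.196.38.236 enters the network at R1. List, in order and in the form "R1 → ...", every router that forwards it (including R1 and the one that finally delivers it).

At R1: longest match for 12.196.38.236 is 12.192.0.0/12 -> R5
At R5: longest match for 12.196.38.236 is 12.196.0.0/14 -> R3
At R3: longest match for 12.196.38.236 is 12.196.0.0/16 -> directly connected

R1 → R5 → R3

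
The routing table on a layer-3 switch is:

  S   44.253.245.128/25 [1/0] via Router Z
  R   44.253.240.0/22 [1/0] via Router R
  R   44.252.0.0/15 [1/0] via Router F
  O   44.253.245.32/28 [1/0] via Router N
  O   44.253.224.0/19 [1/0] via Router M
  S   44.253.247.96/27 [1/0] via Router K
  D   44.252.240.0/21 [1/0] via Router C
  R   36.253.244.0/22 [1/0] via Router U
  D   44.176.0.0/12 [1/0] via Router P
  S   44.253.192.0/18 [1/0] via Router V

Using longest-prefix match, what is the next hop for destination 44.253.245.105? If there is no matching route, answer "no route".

Router M

Routes whose prefix contains 44.253.245.105:
  44.252.0.0/15 (44.252.0.0 - 44.253.255.255) -> Router F
  44.253.192.0/18 (44.253.192.0 - 44.253.255.255) -> Router V
  44.253.224.0/19 (44.253.224.0 - 44.253.255.255) -> Router M
More-specific entries that do NOT match:
  44.253.245.32/28 (44.253.245.32 - 44.253.245.47) does not contain 44.253.245.105
  44.253.247.96/27 (44.253.247.96 - 44.253.247.127) does not contain 44.253.245.105
  44.253.245.128/25 (44.253.245.128 - 44.253.245.255) does not contain 44.253.245.105
  44.253.240.0/22 (44.253.240.0 - 44.253.243.255) does not contain 44.253.245.105
  36.253.244.0/22 (36.253.244.0 - 36.253.247.255) does not contain 44.253.245.105
  44.252.240.0/21 (44.252.240.0 - 44.252.247.255) does not contain 44.253.245.105
Longest matching prefix is /19 -> next hop Router M.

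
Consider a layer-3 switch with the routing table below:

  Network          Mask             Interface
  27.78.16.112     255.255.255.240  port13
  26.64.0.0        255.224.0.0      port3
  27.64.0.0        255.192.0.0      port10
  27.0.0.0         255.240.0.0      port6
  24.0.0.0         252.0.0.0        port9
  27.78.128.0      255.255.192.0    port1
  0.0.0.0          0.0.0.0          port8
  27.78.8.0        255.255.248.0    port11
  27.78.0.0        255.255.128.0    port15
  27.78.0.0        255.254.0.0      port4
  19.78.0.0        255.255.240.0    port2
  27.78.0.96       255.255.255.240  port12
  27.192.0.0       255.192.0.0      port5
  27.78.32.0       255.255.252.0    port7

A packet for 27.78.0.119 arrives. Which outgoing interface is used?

Routes whose prefix contains 27.78.0.119:
  0.0.0.0/0 (default, matches everything) -> port8
  24.0.0.0/6 (24.0.0.0 - 27.255.255.255) -> port9
  27.64.0.0/10 (27.64.0.0 - 27.127.255.255) -> port10
  27.78.0.0/15 (27.78.0.0 - 27.79.255.255) -> port4
  27.78.0.0/17 (27.78.0.0 - 27.78.127.255) -> port15
More-specific entries that do NOT match:
  27.78.16.112/28 (27.78.16.112 - 27.78.16.127) does not contain 27.78.0.119
  27.78.0.96/28 (27.78.0.96 - 27.78.0.111) does not contain 27.78.0.119
  27.78.32.0/22 (27.78.32.0 - 27.78.35.255) does not contain 27.78.0.119
  27.78.8.0/21 (27.78.8.0 - 27.78.15.255) does not contain 27.78.0.119
  19.78.0.0/20 (19.78.0.0 - 19.78.15.255) does not contain 27.78.0.119
  27.78.128.0/18 (27.78.128.0 - 27.78.191.255) does not contain 27.78.0.119
Longest matching prefix is /17 -> interface port15.

port15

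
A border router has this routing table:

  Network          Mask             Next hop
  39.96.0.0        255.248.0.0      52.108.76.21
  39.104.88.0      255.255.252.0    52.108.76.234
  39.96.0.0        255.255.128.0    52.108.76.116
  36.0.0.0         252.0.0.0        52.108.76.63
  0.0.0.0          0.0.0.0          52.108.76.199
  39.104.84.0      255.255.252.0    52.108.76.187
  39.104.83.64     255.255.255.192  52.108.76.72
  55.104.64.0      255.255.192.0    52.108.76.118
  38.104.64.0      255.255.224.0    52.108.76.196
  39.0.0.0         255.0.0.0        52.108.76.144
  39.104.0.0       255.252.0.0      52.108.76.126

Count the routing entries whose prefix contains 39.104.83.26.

4

Prefixes containing 39.104.83.26:
  0.0.0.0/0 (default, matches everything)
  36.0.0.0/6 (36.0.0.0 - 39.255.255.255)
  39.0.0.0/8 (39.0.0.0 - 39.255.255.255)
  39.104.0.0/14 (39.104.0.0 - 39.107.255.255)
Total matching entries: 4.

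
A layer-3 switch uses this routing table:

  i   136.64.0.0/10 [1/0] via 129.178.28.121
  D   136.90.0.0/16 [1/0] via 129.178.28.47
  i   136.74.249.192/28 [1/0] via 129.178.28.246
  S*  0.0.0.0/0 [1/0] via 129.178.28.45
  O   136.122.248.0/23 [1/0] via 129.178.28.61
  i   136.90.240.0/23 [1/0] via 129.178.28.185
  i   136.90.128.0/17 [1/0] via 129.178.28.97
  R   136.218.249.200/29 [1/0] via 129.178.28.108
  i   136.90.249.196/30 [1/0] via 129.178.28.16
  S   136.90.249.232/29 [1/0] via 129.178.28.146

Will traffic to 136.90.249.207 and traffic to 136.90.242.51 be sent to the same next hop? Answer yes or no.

yes

136.90.249.207: longest match 136.90.128.0/17 -> 129.178.28.97
136.90.242.51: longest match 136.90.128.0/17 -> 129.178.28.97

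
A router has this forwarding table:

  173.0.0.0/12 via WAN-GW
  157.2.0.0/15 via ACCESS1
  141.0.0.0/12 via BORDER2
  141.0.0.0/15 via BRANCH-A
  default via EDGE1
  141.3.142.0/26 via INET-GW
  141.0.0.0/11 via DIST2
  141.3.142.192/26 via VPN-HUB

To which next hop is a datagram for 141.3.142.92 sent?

Routes whose prefix contains 141.3.142.92:
  0.0.0.0/0 (default, matches everything) -> EDGE1
  141.0.0.0/11 (141.0.0.0 - 141.31.255.255) -> DIST2
  141.0.0.0/12 (141.0.0.0 - 141.15.255.255) -> BORDER2
More-specific entries that do NOT match:
  141.3.142.0/26 (141.3.142.0 - 141.3.142.63) does not contain 141.3.142.92
  141.3.142.192/26 (141.3.142.192 - 141.3.142.255) does not contain 141.3.142.92
  157.2.0.0/15 (157.2.0.0 - 157.3.255.255) does not contain 141.3.142.92
  141.0.0.0/15 (141.0.0.0 - 141.1.255.255) does not contain 141.3.142.92
Longest matching prefix is /12 -> next hop BORDER2.

BORDER2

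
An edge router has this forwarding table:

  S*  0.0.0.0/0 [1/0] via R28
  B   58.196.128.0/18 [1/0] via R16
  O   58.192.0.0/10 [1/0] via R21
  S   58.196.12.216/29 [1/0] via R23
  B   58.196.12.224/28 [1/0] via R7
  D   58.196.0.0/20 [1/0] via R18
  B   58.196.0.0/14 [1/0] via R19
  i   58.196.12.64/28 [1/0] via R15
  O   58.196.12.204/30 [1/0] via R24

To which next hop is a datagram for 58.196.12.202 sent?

Routes whose prefix contains 58.196.12.202:
  0.0.0.0/0 (default, matches everything) -> R28
  58.192.0.0/10 (58.192.0.0 - 58.255.255.255) -> R21
  58.196.0.0/14 (58.196.0.0 - 58.199.255.255) -> R19
  58.196.0.0/20 (58.196.0.0 - 58.196.15.255) -> R18
More-specific entries that do NOT match:
  58.196.12.204/30 (58.196.12.204 - 58.196.12.207) does not contain 58.196.12.202
  58.196.12.216/29 (58.196.12.216 - 58.196.12.223) does not contain 58.196.12.202
  58.196.12.224/28 (58.196.12.224 - 58.196.12.239) does not contain 58.196.12.202
  58.196.12.64/28 (58.196.12.64 - 58.196.12.79) does not contain 58.196.12.202
Longest matching prefix is /20 -> next hop R18.

R18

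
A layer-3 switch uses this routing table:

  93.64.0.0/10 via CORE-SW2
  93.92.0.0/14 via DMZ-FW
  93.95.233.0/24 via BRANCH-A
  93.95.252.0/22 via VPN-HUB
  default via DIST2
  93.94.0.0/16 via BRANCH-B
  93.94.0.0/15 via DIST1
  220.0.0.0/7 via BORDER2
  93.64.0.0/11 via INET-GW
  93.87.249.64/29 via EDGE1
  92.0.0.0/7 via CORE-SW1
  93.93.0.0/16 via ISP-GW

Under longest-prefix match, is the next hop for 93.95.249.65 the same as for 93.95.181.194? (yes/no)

93.95.249.65: longest match 93.94.0.0/15 -> DIST1
93.95.181.194: longest match 93.94.0.0/15 -> DIST1

yes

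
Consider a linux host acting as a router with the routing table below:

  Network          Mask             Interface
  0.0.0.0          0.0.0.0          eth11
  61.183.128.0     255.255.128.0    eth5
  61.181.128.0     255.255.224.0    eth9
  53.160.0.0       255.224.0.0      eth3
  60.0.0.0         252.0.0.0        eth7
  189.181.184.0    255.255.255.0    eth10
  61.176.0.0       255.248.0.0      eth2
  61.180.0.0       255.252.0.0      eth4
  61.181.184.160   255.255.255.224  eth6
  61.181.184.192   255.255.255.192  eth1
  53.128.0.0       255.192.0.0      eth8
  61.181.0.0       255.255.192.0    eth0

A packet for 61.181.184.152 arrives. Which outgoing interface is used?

eth4

Routes whose prefix contains 61.181.184.152:
  0.0.0.0/0 (default, matches everything) -> eth11
  60.0.0.0/6 (60.0.0.0 - 63.255.255.255) -> eth7
  61.176.0.0/13 (61.176.0.0 - 61.183.255.255) -> eth2
  61.180.0.0/14 (61.180.0.0 - 61.183.255.255) -> eth4
More-specific entries that do NOT match:
  61.181.184.160/27 (61.181.184.160 - 61.181.184.191) does not contain 61.181.184.152
  61.181.184.192/26 (61.181.184.192 - 61.181.184.255) does not contain 61.181.184.152
  189.181.184.0/24 (189.181.184.0 - 189.181.184.255) does not contain 61.181.184.152
  61.181.128.0/19 (61.181.128.0 - 61.181.159.255) does not contain 61.181.184.152
  61.181.0.0/18 (61.181.0.0 - 61.181.63.255) does not contain 61.181.184.152
  61.183.128.0/17 (61.183.128.0 - 61.183.255.255) does not contain 61.181.184.152
Longest matching prefix is /14 -> interface eth4.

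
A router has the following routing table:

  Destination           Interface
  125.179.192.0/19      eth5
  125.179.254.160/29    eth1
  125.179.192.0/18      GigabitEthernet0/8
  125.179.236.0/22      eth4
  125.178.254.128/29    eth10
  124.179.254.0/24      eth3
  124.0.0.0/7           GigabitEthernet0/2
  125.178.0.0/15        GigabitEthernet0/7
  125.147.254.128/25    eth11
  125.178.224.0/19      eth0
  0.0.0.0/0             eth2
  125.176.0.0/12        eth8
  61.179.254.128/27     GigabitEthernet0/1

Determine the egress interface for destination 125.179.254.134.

GigabitEthernet0/8

Routes whose prefix contains 125.179.254.134:
  0.0.0.0/0 (default, matches everything) -> eth2
  124.0.0.0/7 (124.0.0.0 - 125.255.255.255) -> GigabitEthernet0/2
  125.176.0.0/12 (125.176.0.0 - 125.191.255.255) -> eth8
  125.178.0.0/15 (125.178.0.0 - 125.179.255.255) -> GigabitEthernet0/7
  125.179.192.0/18 (125.179.192.0 - 125.179.255.255) -> GigabitEthernet0/8
More-specific entries that do NOT match:
  125.179.254.160/29 (125.179.254.160 - 125.179.254.167) does not contain 125.179.254.134
  125.178.254.128/29 (125.178.254.128 - 125.178.254.135) does not contain 125.179.254.134
  61.179.254.128/27 (61.179.254.128 - 61.179.254.159) does not contain 125.179.254.134
  125.147.254.128/25 (125.147.254.128 - 125.147.254.255) does not contain 125.179.254.134
  124.179.254.0/24 (124.179.254.0 - 124.179.254.255) does not contain 125.179.254.134
  125.179.236.0/22 (125.179.236.0 - 125.179.239.255) does not contain 125.179.254.134
  125.179.192.0/19 (125.179.192.0 - 125.179.223.255) does not contain 125.179.254.134
  125.178.224.0/19 (125.178.224.0 - 125.178.255.255) does not contain 125.179.254.134
Longest matching prefix is /18 -> interface GigabitEthernet0/8.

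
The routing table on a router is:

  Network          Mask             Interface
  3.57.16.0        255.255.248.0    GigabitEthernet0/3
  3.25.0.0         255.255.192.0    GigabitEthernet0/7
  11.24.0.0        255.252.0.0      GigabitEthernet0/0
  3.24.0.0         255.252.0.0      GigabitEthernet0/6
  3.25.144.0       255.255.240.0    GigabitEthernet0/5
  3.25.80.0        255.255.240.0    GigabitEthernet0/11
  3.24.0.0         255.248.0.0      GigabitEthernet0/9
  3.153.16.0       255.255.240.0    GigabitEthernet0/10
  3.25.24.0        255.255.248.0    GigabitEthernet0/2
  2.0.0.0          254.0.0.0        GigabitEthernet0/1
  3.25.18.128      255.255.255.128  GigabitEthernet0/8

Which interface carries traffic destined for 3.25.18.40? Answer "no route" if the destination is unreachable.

Routes whose prefix contains 3.25.18.40:
  2.0.0.0/7 (2.0.0.0 - 3.255.255.255) -> GigabitEthernet0/1
  3.24.0.0/13 (3.24.0.0 - 3.31.255.255) -> GigabitEthernet0/9
  3.24.0.0/14 (3.24.0.0 - 3.27.255.255) -> GigabitEthernet0/6
  3.25.0.0/18 (3.25.0.0 - 3.25.63.255) -> GigabitEthernet0/7
More-specific entries that do NOT match:
  3.25.18.128/25 (3.25.18.128 - 3.25.18.255) does not contain 3.25.18.40
  3.57.16.0/21 (3.57.16.0 - 3.57.23.255) does not contain 3.25.18.40
  3.25.24.0/21 (3.25.24.0 - 3.25.31.255) does not contain 3.25.18.40
  3.25.144.0/20 (3.25.144.0 - 3.25.159.255) does not contain 3.25.18.40
  3.25.80.0/20 (3.25.80.0 - 3.25.95.255) does not contain 3.25.18.40
  3.153.16.0/20 (3.153.16.0 - 3.153.31.255) does not contain 3.25.18.40
Longest matching prefix is /18 -> interface GigabitEthernet0/7.

GigabitEthernet0/7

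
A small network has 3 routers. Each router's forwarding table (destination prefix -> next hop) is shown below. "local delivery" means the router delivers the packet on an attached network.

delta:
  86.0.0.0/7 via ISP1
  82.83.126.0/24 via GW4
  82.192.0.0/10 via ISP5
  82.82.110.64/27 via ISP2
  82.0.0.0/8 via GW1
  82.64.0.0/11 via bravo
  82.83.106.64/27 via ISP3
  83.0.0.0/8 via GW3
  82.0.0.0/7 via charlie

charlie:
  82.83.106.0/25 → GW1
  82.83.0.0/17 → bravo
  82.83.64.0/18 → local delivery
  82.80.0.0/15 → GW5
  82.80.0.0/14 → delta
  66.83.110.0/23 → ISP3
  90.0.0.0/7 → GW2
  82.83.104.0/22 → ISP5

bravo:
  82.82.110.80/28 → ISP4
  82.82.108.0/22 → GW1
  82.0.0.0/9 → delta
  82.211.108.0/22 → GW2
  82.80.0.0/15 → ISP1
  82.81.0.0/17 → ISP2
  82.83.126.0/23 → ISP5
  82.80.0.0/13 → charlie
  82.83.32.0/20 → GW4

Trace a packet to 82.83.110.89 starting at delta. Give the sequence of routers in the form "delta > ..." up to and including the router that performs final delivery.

At delta: longest match for 82.83.110.89 is 82.64.0.0/11 -> bravo
At bravo: longest match for 82.83.110.89 is 82.80.0.0/13 -> charlie
At charlie: longest match for 82.83.110.89 is 82.83.64.0/18 -> local delivery

delta > bravo > charlie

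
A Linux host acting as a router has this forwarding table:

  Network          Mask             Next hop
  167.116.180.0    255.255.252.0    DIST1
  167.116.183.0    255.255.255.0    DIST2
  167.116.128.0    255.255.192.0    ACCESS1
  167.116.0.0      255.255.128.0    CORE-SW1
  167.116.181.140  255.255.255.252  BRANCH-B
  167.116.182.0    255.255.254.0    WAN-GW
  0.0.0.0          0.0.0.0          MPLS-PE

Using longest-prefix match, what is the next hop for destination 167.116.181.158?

DIST1

Routes whose prefix contains 167.116.181.158:
  0.0.0.0/0 (default, matches everything) -> MPLS-PE
  167.116.128.0/18 (167.116.128.0 - 167.116.191.255) -> ACCESS1
  167.116.180.0/22 (167.116.180.0 - 167.116.183.255) -> DIST1
More-specific entries that do NOT match:
  167.116.181.140/30 (167.116.181.140 - 167.116.181.143) does not contain 167.116.181.158
  167.116.183.0/24 (167.116.183.0 - 167.116.183.255) does not contain 167.116.181.158
  167.116.182.0/23 (167.116.182.0 - 167.116.183.255) does not contain 167.116.181.158
Longest matching prefix is /22 -> next hop DIST1.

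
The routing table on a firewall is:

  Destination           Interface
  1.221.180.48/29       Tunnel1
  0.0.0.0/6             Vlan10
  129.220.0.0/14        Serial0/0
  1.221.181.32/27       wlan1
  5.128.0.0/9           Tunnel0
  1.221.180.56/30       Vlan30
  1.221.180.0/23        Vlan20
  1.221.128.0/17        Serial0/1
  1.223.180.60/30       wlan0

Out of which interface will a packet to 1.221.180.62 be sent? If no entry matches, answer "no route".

Vlan20

Routes whose prefix contains 1.221.180.62:
  0.0.0.0/6 (0.0.0.0 - 3.255.255.255) -> Vlan10
  1.221.128.0/17 (1.221.128.0 - 1.221.255.255) -> Serial0/1
  1.221.180.0/23 (1.221.180.0 - 1.221.181.255) -> Vlan20
More-specific entries that do NOT match:
  1.221.180.56/30 (1.221.180.56 - 1.221.180.59) does not contain 1.221.180.62
  1.223.180.60/30 (1.223.180.60 - 1.223.180.63) does not contain 1.221.180.62
  1.221.180.48/29 (1.221.180.48 - 1.221.180.55) does not contain 1.221.180.62
  1.221.181.32/27 (1.221.181.32 - 1.221.181.63) does not contain 1.221.180.62
Longest matching prefix is /23 -> interface Vlan20.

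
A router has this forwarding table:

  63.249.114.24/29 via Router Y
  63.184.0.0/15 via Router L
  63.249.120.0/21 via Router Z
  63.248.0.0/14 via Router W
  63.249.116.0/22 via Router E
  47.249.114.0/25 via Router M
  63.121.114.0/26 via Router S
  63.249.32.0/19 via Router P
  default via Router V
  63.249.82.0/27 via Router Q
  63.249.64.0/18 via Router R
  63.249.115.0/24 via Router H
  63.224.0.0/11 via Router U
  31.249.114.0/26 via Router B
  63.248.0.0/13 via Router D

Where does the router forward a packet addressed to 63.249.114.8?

Routes whose prefix contains 63.249.114.8:
  0.0.0.0/0 (default, matches everything) -> Router V
  63.224.0.0/11 (63.224.0.0 - 63.255.255.255) -> Router U
  63.248.0.0/13 (63.248.0.0 - 63.255.255.255) -> Router D
  63.248.0.0/14 (63.248.0.0 - 63.251.255.255) -> Router W
  63.249.64.0/18 (63.249.64.0 - 63.249.127.255) -> Router R
More-specific entries that do NOT match:
  63.249.114.24/29 (63.249.114.24 - 63.249.114.31) does not contain 63.249.114.8
  63.249.82.0/27 (63.249.82.0 - 63.249.82.31) does not contain 63.249.114.8
  63.121.114.0/26 (63.121.114.0 - 63.121.114.63) does not contain 63.249.114.8
  31.249.114.0/26 (31.249.114.0 - 31.249.114.63) does not contain 63.249.114.8
  47.249.114.0/25 (47.249.114.0 - 47.249.114.127) does not contain 63.249.114.8
  63.249.115.0/24 (63.249.115.0 - 63.249.115.255) does not contain 63.249.114.8
  63.249.116.0/22 (63.249.116.0 - 63.249.119.255) does not contain 63.249.114.8
  63.249.120.0/21 (63.249.120.0 - 63.249.127.255) does not contain 63.249.114.8
  63.249.32.0/19 (63.249.32.0 - 63.249.63.255) does not contain 63.249.114.8
Longest matching prefix is /18 -> next hop Router R.

Router R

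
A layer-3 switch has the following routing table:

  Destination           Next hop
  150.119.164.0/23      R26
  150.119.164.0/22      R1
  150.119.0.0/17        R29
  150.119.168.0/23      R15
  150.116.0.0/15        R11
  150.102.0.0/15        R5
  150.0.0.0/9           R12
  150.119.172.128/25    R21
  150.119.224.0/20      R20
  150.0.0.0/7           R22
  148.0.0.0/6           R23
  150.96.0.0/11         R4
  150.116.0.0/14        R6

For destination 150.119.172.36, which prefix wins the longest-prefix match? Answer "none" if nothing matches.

150.116.0.0/14

Entries matching 150.119.172.36:
  148.0.0.0/6 (148.0.0.0 - 151.255.255.255)
  150.0.0.0/7 (150.0.0.0 - 151.255.255.255)
  150.0.0.0/9 (150.0.0.0 - 150.127.255.255)
  150.96.0.0/11 (150.96.0.0 - 150.127.255.255)
  150.116.0.0/14 (150.116.0.0 - 150.119.255.255)
Most specific is 150.116.0.0/14.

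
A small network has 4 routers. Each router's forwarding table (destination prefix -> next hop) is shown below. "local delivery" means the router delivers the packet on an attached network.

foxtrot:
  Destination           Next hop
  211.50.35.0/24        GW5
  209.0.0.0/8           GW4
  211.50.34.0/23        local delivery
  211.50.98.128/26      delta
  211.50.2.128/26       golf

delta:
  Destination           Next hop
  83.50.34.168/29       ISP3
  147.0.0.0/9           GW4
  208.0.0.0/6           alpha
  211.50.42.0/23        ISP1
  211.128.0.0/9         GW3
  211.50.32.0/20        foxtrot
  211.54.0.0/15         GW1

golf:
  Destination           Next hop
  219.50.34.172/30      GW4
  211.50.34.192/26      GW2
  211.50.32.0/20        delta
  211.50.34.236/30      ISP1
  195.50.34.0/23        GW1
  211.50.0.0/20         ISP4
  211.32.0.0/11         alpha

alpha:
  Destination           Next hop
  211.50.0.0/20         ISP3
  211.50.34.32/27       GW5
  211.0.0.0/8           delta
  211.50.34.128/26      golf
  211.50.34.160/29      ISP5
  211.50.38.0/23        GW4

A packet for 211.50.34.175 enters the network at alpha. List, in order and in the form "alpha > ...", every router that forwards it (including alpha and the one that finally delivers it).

alpha > golf > delta > foxtrot

At alpha: longest match for 211.50.34.175 is 211.50.34.128/26 -> golf
At golf: longest match for 211.50.34.175 is 211.50.32.0/20 -> delta
At delta: longest match for 211.50.34.175 is 211.50.32.0/20 -> foxtrot
At foxtrot: longest match for 211.50.34.175 is 211.50.34.0/23 -> local delivery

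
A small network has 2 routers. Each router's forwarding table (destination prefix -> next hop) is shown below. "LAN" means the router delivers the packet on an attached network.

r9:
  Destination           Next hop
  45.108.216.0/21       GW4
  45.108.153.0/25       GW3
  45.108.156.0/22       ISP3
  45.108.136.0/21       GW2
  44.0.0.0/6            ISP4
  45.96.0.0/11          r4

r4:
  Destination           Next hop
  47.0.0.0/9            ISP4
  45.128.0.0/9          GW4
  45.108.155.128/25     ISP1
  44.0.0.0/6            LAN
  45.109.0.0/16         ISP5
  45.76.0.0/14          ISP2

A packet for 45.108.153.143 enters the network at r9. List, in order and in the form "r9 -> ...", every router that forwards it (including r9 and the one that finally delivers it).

At r9: longest match for 45.108.153.143 is 45.96.0.0/11 -> r4
At r4: longest match for 45.108.153.143 is 44.0.0.0/6 -> LAN

r9 -> r4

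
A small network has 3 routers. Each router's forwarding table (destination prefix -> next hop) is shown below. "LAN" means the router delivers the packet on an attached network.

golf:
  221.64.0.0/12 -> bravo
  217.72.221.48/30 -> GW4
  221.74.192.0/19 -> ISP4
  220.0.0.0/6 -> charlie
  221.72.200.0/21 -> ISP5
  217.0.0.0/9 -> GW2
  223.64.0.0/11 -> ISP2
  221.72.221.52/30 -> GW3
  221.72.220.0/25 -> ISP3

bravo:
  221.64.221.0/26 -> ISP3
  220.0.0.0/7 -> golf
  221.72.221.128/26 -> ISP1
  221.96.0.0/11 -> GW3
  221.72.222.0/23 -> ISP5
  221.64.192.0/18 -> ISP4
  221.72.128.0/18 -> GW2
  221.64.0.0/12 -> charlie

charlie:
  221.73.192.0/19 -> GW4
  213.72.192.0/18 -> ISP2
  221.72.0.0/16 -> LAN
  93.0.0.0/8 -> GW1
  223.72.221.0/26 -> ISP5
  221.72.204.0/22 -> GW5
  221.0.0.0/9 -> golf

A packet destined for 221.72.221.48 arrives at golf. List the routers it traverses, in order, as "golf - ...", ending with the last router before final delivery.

golf - bravo - charlie

At golf: longest match for 221.72.221.48 is 221.64.0.0/12 -> bravo
At bravo: longest match for 221.72.221.48 is 221.64.0.0/12 -> charlie
At charlie: longest match for 221.72.221.48 is 221.72.0.0/16 -> LAN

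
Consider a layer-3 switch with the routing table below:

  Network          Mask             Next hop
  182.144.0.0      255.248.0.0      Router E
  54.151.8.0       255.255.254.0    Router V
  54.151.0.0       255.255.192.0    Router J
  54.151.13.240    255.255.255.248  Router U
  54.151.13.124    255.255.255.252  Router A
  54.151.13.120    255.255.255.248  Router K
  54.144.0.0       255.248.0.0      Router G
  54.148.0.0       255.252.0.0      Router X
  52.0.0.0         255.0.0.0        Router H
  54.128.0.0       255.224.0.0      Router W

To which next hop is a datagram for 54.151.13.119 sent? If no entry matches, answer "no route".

Router J

Routes whose prefix contains 54.151.13.119:
  54.128.0.0/11 (54.128.0.0 - 54.159.255.255) -> Router W
  54.144.0.0/13 (54.144.0.0 - 54.151.255.255) -> Router G
  54.148.0.0/14 (54.148.0.0 - 54.151.255.255) -> Router X
  54.151.0.0/18 (54.151.0.0 - 54.151.63.255) -> Router J
More-specific entries that do NOT match:
  54.151.13.124/30 (54.151.13.124 - 54.151.13.127) does not contain 54.151.13.119
  54.151.13.240/29 (54.151.13.240 - 54.151.13.247) does not contain 54.151.13.119
  54.151.13.120/29 (54.151.13.120 - 54.151.13.127) does not contain 54.151.13.119
  54.151.8.0/23 (54.151.8.0 - 54.151.9.255) does not contain 54.151.13.119
Longest matching prefix is /18 -> next hop Router J.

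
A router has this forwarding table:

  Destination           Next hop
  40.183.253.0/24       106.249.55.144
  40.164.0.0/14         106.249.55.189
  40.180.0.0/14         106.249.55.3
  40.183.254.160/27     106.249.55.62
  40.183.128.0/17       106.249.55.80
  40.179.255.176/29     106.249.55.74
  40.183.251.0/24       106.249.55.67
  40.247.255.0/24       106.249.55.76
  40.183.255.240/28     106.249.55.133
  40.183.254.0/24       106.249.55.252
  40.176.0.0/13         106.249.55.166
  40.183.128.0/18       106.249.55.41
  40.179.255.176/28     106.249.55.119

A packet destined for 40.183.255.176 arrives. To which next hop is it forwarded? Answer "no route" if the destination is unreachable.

Routes whose prefix contains 40.183.255.176:
  40.176.0.0/13 (40.176.0.0 - 40.183.255.255) -> 106.249.55.166
  40.180.0.0/14 (40.180.0.0 - 40.183.255.255) -> 106.249.55.3
  40.183.128.0/17 (40.183.128.0 - 40.183.255.255) -> 106.249.55.80
More-specific entries that do NOT match:
  40.179.255.176/29 (40.179.255.176 - 40.179.255.183) does not contain 40.183.255.176
  40.183.255.240/28 (40.183.255.240 - 40.183.255.255) does not contain 40.183.255.176
  40.179.255.176/28 (40.179.255.176 - 40.179.255.191) does not contain 40.183.255.176
  40.183.254.160/27 (40.183.254.160 - 40.183.254.191) does not contain 40.183.255.176
  40.183.253.0/24 (40.183.253.0 - 40.183.253.255) does not contain 40.183.255.176
  40.183.251.0/24 (40.183.251.0 - 40.183.251.255) does not contain 40.183.255.176
  40.247.255.0/24 (40.247.255.0 - 40.247.255.255) does not contain 40.183.255.176
  40.183.254.0/24 (40.183.254.0 - 40.183.254.255) does not contain 40.183.255.176
  40.183.128.0/18 (40.183.128.0 - 40.183.191.255) does not contain 40.183.255.176
Longest matching prefix is /17 -> next hop 106.249.55.80.

106.249.55.80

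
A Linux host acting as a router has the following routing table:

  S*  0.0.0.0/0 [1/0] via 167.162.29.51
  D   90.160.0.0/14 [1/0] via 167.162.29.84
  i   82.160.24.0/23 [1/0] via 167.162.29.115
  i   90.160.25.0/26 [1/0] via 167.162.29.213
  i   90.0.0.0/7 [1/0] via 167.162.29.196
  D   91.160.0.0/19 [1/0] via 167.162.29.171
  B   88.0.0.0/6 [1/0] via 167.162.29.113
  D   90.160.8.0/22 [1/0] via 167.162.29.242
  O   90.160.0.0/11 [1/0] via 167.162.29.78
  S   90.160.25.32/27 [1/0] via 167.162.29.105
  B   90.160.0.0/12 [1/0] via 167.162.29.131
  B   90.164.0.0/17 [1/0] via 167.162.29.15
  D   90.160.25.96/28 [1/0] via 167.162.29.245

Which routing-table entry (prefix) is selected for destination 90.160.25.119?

90.160.0.0/14

Entries matching 90.160.25.119:
  0.0.0.0/0 (default, matches everything)
  88.0.0.0/6 (88.0.0.0 - 91.255.255.255)
  90.0.0.0/7 (90.0.0.0 - 91.255.255.255)
  90.160.0.0/11 (90.160.0.0 - 90.191.255.255)
  90.160.0.0/12 (90.160.0.0 - 90.175.255.255)
  90.160.0.0/14 (90.160.0.0 - 90.163.255.255)
Most specific is 90.160.0.0/14.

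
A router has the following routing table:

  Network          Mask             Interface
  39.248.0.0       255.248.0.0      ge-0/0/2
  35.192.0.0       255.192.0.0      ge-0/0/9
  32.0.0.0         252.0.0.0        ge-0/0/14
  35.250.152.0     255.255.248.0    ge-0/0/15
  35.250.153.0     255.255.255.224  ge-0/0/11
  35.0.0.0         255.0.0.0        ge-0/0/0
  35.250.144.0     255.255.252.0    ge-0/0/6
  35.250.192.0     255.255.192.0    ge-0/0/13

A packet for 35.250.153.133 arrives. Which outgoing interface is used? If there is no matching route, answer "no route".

Routes whose prefix contains 35.250.153.133:
  32.0.0.0/6 (32.0.0.0 - 35.255.255.255) -> ge-0/0/14
  35.0.0.0/8 (35.0.0.0 - 35.255.255.255) -> ge-0/0/0
  35.192.0.0/10 (35.192.0.0 - 35.255.255.255) -> ge-0/0/9
  35.250.152.0/21 (35.250.152.0 - 35.250.159.255) -> ge-0/0/15
More-specific entries that do NOT match:
  35.250.153.0/27 (35.250.153.0 - 35.250.153.31) does not contain 35.250.153.133
  35.250.144.0/22 (35.250.144.0 - 35.250.147.255) does not contain 35.250.153.133
Longest matching prefix is /21 -> interface ge-0/0/15.

ge-0/0/15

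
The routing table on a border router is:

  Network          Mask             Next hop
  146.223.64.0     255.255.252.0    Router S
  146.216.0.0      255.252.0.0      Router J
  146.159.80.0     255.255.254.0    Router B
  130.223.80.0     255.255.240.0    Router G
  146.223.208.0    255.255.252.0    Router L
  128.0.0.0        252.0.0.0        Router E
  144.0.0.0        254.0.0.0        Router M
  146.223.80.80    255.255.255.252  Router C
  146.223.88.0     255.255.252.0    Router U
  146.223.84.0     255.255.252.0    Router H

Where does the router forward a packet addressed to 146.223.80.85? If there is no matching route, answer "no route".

No entry's prefix contains 146.223.80.85; there is no default route.

no route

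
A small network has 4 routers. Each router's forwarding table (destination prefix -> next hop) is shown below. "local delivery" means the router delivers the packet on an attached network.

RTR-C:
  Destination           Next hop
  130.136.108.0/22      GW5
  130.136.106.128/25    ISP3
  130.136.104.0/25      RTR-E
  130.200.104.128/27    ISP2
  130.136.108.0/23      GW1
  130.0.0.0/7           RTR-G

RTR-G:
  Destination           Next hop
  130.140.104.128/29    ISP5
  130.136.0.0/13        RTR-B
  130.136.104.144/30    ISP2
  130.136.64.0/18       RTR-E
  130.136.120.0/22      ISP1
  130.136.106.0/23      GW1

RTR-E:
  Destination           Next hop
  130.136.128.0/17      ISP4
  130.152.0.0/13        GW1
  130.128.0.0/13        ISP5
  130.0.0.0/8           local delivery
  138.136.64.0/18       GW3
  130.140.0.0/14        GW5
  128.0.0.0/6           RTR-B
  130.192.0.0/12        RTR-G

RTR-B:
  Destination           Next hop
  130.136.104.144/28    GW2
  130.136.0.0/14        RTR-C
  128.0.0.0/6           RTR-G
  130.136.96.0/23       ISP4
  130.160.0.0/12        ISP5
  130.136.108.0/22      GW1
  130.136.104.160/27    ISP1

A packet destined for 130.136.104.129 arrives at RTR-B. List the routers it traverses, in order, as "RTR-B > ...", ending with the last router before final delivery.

RTR-B > RTR-C > RTR-G > RTR-E

At RTR-B: longest match for 130.136.104.129 is 130.136.0.0/14 -> RTR-C
At RTR-C: longest match for 130.136.104.129 is 130.0.0.0/7 -> RTR-G
At RTR-G: longest match for 130.136.104.129 is 130.136.64.0/18 -> RTR-E
At RTR-E: longest match for 130.136.104.129 is 130.0.0.0/8 -> local delivery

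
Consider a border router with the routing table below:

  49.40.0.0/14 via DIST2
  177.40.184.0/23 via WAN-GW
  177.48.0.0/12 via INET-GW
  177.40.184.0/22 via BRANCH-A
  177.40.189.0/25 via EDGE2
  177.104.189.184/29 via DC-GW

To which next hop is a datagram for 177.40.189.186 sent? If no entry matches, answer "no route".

No entry's prefix contains 177.40.189.186; there is no default route.

no route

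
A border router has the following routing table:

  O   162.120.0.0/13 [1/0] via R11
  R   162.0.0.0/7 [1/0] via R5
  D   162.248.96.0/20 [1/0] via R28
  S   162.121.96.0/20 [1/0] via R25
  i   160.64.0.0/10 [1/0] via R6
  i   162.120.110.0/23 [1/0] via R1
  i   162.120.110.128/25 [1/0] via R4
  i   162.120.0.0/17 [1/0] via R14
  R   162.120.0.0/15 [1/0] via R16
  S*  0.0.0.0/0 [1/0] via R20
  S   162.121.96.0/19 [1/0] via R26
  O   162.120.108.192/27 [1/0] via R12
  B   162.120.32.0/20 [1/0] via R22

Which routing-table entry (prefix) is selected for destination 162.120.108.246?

Entries matching 162.120.108.246:
  0.0.0.0/0 (default, matches everything)
  162.0.0.0/7 (162.0.0.0 - 163.255.255.255)
  162.120.0.0/13 (162.120.0.0 - 162.127.255.255)
  162.120.0.0/15 (162.120.0.0 - 162.121.255.255)
  162.120.0.0/17 (162.120.0.0 - 162.120.127.255)
Most specific is 162.120.0.0/17.

162.120.0.0/17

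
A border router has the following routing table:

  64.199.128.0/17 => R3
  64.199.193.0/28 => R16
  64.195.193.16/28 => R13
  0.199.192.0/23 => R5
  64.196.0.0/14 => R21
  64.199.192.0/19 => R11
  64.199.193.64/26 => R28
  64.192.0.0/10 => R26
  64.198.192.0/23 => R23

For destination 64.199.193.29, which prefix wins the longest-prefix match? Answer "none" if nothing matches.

64.199.192.0/19

Entries matching 64.199.193.29:
  64.192.0.0/10 (64.192.0.0 - 64.255.255.255)
  64.196.0.0/14 (64.196.0.0 - 64.199.255.255)
  64.199.128.0/17 (64.199.128.0 - 64.199.255.255)
  64.199.192.0/19 (64.199.192.0 - 64.199.223.255)
Most specific is 64.199.192.0/19.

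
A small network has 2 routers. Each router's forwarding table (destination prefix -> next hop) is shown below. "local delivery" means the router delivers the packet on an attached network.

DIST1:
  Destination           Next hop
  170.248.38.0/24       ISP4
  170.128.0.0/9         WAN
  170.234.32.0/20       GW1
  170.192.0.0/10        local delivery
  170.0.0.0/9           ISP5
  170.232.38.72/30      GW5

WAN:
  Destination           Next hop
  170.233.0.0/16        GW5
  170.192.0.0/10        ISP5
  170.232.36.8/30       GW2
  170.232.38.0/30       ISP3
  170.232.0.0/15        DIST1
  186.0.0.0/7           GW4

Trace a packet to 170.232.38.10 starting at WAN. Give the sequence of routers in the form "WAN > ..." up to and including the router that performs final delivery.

At WAN: longest match for 170.232.38.10 is 170.232.0.0/15 -> DIST1
At DIST1: longest match for 170.232.38.10 is 170.192.0.0/10 -> local delivery

WAN > DIST1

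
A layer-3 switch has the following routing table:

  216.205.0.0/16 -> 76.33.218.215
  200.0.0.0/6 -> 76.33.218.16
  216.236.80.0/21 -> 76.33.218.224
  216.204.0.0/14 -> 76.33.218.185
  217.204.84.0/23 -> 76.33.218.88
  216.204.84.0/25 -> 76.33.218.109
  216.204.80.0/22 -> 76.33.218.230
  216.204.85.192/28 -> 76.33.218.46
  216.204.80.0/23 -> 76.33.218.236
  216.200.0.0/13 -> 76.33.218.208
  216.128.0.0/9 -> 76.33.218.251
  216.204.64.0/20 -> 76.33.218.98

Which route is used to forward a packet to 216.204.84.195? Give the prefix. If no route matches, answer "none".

216.204.0.0/14

Entries matching 216.204.84.195:
  216.128.0.0/9 (216.128.0.0 - 216.255.255.255)
  216.200.0.0/13 (216.200.0.0 - 216.207.255.255)
  216.204.0.0/14 (216.204.0.0 - 216.207.255.255)
Most specific is 216.204.0.0/14.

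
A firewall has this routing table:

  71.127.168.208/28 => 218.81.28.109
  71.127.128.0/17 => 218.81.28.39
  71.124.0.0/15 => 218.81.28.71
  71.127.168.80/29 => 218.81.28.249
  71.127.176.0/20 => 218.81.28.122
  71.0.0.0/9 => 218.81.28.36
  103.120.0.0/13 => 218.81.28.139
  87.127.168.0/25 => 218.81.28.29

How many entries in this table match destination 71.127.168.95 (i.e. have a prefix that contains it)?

Prefixes containing 71.127.168.95:
  71.0.0.0/9 (71.0.0.0 - 71.127.255.255)
  71.127.128.0/17 (71.127.128.0 - 71.127.255.255)
Total matching entries: 2.

2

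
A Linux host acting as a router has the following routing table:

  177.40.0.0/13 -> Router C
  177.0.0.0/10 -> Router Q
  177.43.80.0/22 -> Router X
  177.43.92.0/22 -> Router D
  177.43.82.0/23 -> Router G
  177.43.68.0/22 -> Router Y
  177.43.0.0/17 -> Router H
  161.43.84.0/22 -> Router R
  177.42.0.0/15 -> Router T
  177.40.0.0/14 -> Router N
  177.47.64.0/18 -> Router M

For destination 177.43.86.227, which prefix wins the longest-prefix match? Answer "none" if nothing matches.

177.43.0.0/17

Entries matching 177.43.86.227:
  177.0.0.0/10 (177.0.0.0 - 177.63.255.255)
  177.40.0.0/13 (177.40.0.0 - 177.47.255.255)
  177.40.0.0/14 (177.40.0.0 - 177.43.255.255)
  177.42.0.0/15 (177.42.0.0 - 177.43.255.255)
  177.43.0.0/17 (177.43.0.0 - 177.43.127.255)
Most specific is 177.43.0.0/17.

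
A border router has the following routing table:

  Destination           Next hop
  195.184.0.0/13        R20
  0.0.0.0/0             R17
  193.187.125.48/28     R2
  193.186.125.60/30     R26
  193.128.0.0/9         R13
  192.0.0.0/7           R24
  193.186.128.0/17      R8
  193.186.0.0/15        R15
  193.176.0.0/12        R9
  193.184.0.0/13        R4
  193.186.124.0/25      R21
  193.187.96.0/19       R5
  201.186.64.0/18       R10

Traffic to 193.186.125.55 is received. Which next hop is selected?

R15

Routes whose prefix contains 193.186.125.55:
  0.0.0.0/0 (default, matches everything) -> R17
  192.0.0.0/7 (192.0.0.0 - 193.255.255.255) -> R24
  193.128.0.0/9 (193.128.0.0 - 193.255.255.255) -> R13
  193.176.0.0/12 (193.176.0.0 - 193.191.255.255) -> R9
  193.184.0.0/13 (193.184.0.0 - 193.191.255.255) -> R4
  193.186.0.0/15 (193.186.0.0 - 193.187.255.255) -> R15
More-specific entries that do NOT match:
  193.186.125.60/30 (193.186.125.60 - 193.186.125.63) does not contain 193.186.125.55
  193.187.125.48/28 (193.187.125.48 - 193.187.125.63) does not contain 193.186.125.55
  193.186.124.0/25 (193.186.124.0 - 193.186.124.127) does not contain 193.186.125.55
  193.187.96.0/19 (193.187.96.0 - 193.187.127.255) does not contain 193.186.125.55
  201.186.64.0/18 (201.186.64.0 - 201.186.127.255) does not contain 193.186.125.55
  193.186.128.0/17 (193.186.128.0 - 193.186.255.255) does not contain 193.186.125.55
Longest matching prefix is /15 -> next hop R15.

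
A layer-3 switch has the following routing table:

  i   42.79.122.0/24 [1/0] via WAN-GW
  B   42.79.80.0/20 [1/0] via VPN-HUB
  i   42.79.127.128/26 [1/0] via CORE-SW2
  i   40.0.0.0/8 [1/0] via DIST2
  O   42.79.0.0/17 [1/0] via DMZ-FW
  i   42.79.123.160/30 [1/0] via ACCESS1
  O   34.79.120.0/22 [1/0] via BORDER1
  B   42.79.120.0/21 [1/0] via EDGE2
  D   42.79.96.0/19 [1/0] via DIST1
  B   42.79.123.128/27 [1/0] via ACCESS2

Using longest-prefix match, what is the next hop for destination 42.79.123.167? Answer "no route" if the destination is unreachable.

Routes whose prefix contains 42.79.123.167:
  42.79.0.0/17 (42.79.0.0 - 42.79.127.255) -> DMZ-FW
  42.79.96.0/19 (42.79.96.0 - 42.79.127.255) -> DIST1
  42.79.120.0/21 (42.79.120.0 - 42.79.127.255) -> EDGE2
More-specific entries that do NOT match:
  42.79.123.160/30 (42.79.123.160 - 42.79.123.163) does not contain 42.79.123.167
  42.79.123.128/27 (42.79.123.128 - 42.79.123.159) does not contain 42.79.123.167
  42.79.127.128/26 (42.79.127.128 - 42.79.127.191) does not contain 42.79.123.167
  42.79.122.0/24 (42.79.122.0 - 42.79.122.255) does not contain 42.79.123.167
  34.79.120.0/22 (34.79.120.0 - 34.79.123.255) does not contain 42.79.123.167
Longest matching prefix is /21 -> next hop EDGE2.

EDGE2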